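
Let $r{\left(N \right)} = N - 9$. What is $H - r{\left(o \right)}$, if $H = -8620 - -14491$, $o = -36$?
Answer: $5916$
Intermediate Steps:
$r{\left(N \right)} = -9 + N$
$H = 5871$ ($H = -8620 + 14491 = 5871$)
$H - r{\left(o \right)} = 5871 - \left(-9 - 36\right) = 5871 - -45 = 5871 + 45 = 5916$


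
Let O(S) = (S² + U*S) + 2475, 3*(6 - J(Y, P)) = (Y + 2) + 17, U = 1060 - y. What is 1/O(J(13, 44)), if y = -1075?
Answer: -9/67199 ≈ -0.00013393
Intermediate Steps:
U = 2135 (U = 1060 - 1*(-1075) = 1060 + 1075 = 2135)
J(Y, P) = -⅓ - Y/3 (J(Y, P) = 6 - ((Y + 2) + 17)/3 = 6 - ((2 + Y) + 17)/3 = 6 - (19 + Y)/3 = 6 + (-19/3 - Y/3) = -⅓ - Y/3)
O(S) = 2475 + S² + 2135*S (O(S) = (S² + 2135*S) + 2475 = 2475 + S² + 2135*S)
1/O(J(13, 44)) = 1/(2475 + (-⅓ - ⅓*13)² + 2135*(-⅓ - ⅓*13)) = 1/(2475 + (-⅓ - 13/3)² + 2135*(-⅓ - 13/3)) = 1/(2475 + (-14/3)² + 2135*(-14/3)) = 1/(2475 + 196/9 - 29890/3) = 1/(-67199/9) = -9/67199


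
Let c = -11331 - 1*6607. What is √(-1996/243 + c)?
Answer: I*√13082790/27 ≈ 133.96*I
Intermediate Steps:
c = -17938 (c = -11331 - 6607 = -17938)
√(-1996/243 + c) = √(-1996/243 - 17938) = √(-4360930/243) = I*√13082790/27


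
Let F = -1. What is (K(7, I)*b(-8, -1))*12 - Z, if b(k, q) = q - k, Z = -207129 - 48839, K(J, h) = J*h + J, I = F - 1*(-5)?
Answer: 258908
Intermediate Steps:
I = 4 (I = -1 - 1*(-5) = -1 + 5 = 4)
K(J, h) = J + J*h
Z = -255968
(K(7, I)*b(-8, -1))*12 - Z = ((7*(1 + 4))*(-1 - 1*(-8)))*12 - 1*(-255968) = ((7*5)*(-1 + 8))*12 + 255968 = (35*7)*12 + 255968 = 245*12 + 255968 = 2940 + 255968 = 258908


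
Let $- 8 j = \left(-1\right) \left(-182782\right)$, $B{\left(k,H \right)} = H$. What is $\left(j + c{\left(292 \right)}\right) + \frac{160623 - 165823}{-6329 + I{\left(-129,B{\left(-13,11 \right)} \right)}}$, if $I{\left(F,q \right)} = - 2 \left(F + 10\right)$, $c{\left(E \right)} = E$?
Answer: $- \frac{549527493}{24364} \approx -22555.0$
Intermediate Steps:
$I{\left(F,q \right)} = -20 - 2 F$ ($I{\left(F,q \right)} = - 2 \left(10 + F\right) = -20 - 2 F$)
$j = - \frac{91391}{4}$ ($j = - \frac{\left(-1\right) \left(-182782\right)}{8} = \left(- \frac{1}{8}\right) 182782 = - \frac{91391}{4} \approx -22848.0$)
$\left(j + c{\left(292 \right)}\right) + \frac{160623 - 165823}{-6329 + I{\left(-129,B{\left(-13,11 \right)} \right)}} = \left(- \frac{91391}{4} + 292\right) + \frac{160623 - 165823}{-6329 - -238} = - \frac{90223}{4} - \frac{5200}{-6329 + \left(-20 + 258\right)} = - \frac{90223}{4} - \frac{5200}{-6329 + 238} = - \frac{90223}{4} - \frac{5200}{-6091} = - \frac{90223}{4} - - \frac{5200}{6091} = - \frac{90223}{4} + \frac{5200}{6091} = - \frac{549527493}{24364}$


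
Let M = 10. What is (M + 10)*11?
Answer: 220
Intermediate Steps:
(M + 10)*11 = (10 + 10)*11 = 20*11 = 220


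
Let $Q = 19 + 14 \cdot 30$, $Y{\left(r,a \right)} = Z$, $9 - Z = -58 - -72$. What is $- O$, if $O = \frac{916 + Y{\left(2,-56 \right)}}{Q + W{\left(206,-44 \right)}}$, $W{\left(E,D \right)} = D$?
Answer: $- \frac{911}{395} \approx -2.3063$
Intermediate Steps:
$Z = -5$ ($Z = 9 - \left(-58 - -72\right) = 9 - \left(-58 + 72\right) = 9 - 14 = -5$)
$Y{\left(r,a \right)} = -5$
$Q = 439$ ($Q = 19 + 420 = 439$)
$O = \frac{911}{395}$ ($O = \frac{916 - 5}{439 - 44} = \frac{911}{395} \approx 2.3063$)
$- O = \left(-1\right) \frac{911}{395} = - \frac{911}{395}$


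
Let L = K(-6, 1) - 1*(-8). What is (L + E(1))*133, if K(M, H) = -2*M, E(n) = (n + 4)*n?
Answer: 3325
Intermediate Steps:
E(n) = n*(4 + n) (E(n) = (4 + n)*n = n*(4 + n))
L = 20 (L = -2*(-6) - 1*(-8) = 12 + 8 = 20)
(L + E(1))*133 = (20 + 1*(4 + 1))*133 = (20 + 1*5)*133 = (20 + 5)*133 = 25*133 = 3325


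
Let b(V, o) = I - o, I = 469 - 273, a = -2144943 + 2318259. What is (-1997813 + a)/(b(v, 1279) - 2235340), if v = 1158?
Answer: 1824497/2236423 ≈ 0.81581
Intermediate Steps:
a = 173316
I = 196
b(V, o) = 196 - o
(-1997813 + a)/(b(v, 1279) - 2235340) = (-1997813 + 173316)/((196 - 1*1279) - 2235340) = -1824497/((196 - 1279) - 2235340) = -1824497/(-1083 - 2235340) = -1824497/(-2236423) = -1824497*(-1/2236423) = 1824497/2236423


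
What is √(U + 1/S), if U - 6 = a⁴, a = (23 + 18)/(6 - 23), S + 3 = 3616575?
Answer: √10878582080699088555/522594654 ≈ 6.3113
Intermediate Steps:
S = 3616572 (S = -3 + 3616575 = 3616572)
a = -41/17 (a = 41/(-17) = 41*(-1/17) = -41/17 ≈ -2.4118)
U = 3326887/83521 (U = 6 + (-41/17)⁴ = 6 + 2825761/83521 = 3326887/83521 ≈ 39.833)
√(U + 1/S) = √(3326887/83521 + 1/3616572) = √(12031926454885/302059710012) = √10878582080699088555/522594654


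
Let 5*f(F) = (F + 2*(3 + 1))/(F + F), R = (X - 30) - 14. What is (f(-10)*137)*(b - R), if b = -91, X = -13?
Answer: -2329/25 ≈ -93.160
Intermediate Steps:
R = -57 (R = (-13 - 30) - 14 = -43 - 14 = -57)
f(F) = (8 + F)/(10*F) (f(F) = ((F + 2*(3 + 1))/(F + F))/5 = ((F + 2*4)/((2*F)))/5 = ((F + 8)*(1/(2*F)))/5 = ((8 + F)*(1/(2*F)))/5 = ((8 + F)/(2*F))/5 = (8 + F)/(10*F))
(f(-10)*137)*(b - R) = (((⅒)*(8 - 10)/(-10))*137)*(-91 - 1*(-57)) = (((⅒)*(-⅒)*(-2))*137)*(-91 + 57) = ((1/50)*137)*(-34) = (137/50)*(-34) = -2329/25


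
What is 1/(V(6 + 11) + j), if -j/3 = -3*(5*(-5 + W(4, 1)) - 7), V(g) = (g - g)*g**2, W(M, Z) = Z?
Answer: -1/243 ≈ -0.0041152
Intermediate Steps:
V(g) = 0 (V(g) = 0*g**2 = 0)
j = -243 (j = -(-9)*(5*(-5 + 1) - 7) = -(-9)*(5*(-4) - 7) = -(-9)*(-20 - 7) = -(-9)*(-27) = -3*81 = -243)
1/(V(6 + 11) + j) = 1/(0 - 243) = 1/(-243) = -1/243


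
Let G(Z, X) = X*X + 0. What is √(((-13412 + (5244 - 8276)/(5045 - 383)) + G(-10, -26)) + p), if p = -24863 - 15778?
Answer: I*√32225635477/777 ≈ 231.04*I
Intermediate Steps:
G(Z, X) = X² (G(Z, X) = X² + 0 = X²)
p = -40641
√(((-13412 + (5244 - 8276)/(5045 - 383)) + G(-10, -26)) + p) = √(((-13412 + (5244 - 8276)/(5045 - 383)) + (-26)²) - 40641) = √(((-13412 - 3032/4662) + 676) - 40641) = √(((-13412 - 3032*1/4662) + 676) - 40641) = √(((-13412 - 1516/2331) + 676) - 40641) = √((-31264888/2331 + 676) - 40641) = √(-29689132/2331 - 40641) = √(-124423303/2331) = I*√32225635477/777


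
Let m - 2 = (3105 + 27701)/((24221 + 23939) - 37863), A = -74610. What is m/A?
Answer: -5140/76825917 ≈ -6.6904e-5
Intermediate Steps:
m = 51400/10297 (m = 2 + (3105 + 27701)/((24221 + 23939) - 37863) = 2 + 30806/(48160 - 37863) = 2 + 30806/10297 = 51400/10297 ≈ 4.9917)
m/A = (51400/10297)/(-74610) = (51400/10297)*(-1/74610) = -5140/76825917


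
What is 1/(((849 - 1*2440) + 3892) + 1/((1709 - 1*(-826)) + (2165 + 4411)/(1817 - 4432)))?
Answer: 6622449/15238257764 ≈ 0.00043459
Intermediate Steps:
1/(((849 - 1*2440) + 3892) + 1/((1709 - 1*(-826)) + (2165 + 4411)/(1817 - 4432))) = 1/(((849 - 2440) + 3892) + 1/((1709 + 826) + 6576/(-2615))) = 1/((-1591 + 3892) + 1/(2535 + 6576*(-1/2615))) = 1/(2301 + 1/(2535 - 6576/2615)) = 1/(2301 + 1/(6622449/2615)) = 1/(2301 + 2615/6622449) = 1/(15238257764/6622449) = 6622449/15238257764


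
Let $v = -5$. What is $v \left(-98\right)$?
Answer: $490$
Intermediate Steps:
$v \left(-98\right) = \left(-5\right) \left(-98\right) = 490$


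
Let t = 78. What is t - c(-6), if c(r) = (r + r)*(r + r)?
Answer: -66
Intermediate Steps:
c(r) = 4*r² (c(r) = (2*r)*(2*r) = 4*r²)
t - c(-6) = 78 - 4*(-6)² = 78 - 4*36 = 78 - 1*144 = 78 - 144 = -66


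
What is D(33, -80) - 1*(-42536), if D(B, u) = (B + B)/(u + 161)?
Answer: 1148494/27 ≈ 42537.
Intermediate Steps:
D(B, u) = 2*B/(161 + u) (D(B, u) = (2*B)/(161 + u) = 2*B/(161 + u))
D(33, -80) - 1*(-42536) = 2*33/(161 - 80) - 1*(-42536) = 2*33/81 + 42536 = 2*33*(1/81) + 42536 = 22/27 + 42536 = 1148494/27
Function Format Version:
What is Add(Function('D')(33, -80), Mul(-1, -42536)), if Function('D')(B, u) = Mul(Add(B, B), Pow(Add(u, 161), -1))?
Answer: Rational(1148494, 27) ≈ 42537.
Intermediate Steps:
Function('D')(B, u) = Mul(2, B, Pow(Add(161, u), -1)) (Function('D')(B, u) = Mul(Mul(2, B), Pow(Add(161, u), -1)) = Mul(2, B, Pow(Add(161, u), -1)))
Add(Function('D')(33, -80), Mul(-1, -42536)) = Add(Mul(2, 33, Pow(Add(161, -80), -1)), Mul(-1, -42536)) = Add(Mul(2, 33, Pow(81, -1)), 42536) = Add(Mul(2, 33, Rational(1, 81)), 42536) = Add(Rational(22, 27), 42536) = Rational(1148494, 27)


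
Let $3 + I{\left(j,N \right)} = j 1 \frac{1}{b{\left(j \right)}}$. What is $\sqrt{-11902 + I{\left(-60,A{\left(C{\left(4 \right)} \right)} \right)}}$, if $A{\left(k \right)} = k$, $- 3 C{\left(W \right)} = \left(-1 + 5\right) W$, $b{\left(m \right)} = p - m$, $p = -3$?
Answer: $\frac{3 i \sqrt{477565}}{19} \approx 109.11 i$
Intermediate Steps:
$b{\left(m \right)} = -3 - m$
$C{\left(W \right)} = - \frac{4 W}{3}$ ($C{\left(W \right)} = - \frac{\left(-1 + 5\right) W}{3} = - \frac{4 W}{3}$)
$I{\left(j,N \right)} = -3 + \frac{j}{-3 - j}$ ($I{\left(j,N \right)} = -3 + j 1 \frac{1}{-3 - j} = -3 + \frac{j}{-3 - j}$)
$\sqrt{-11902 + I{\left(-60,A{\left(C{\left(4 \right)} \right)} \right)}} = \sqrt{-11902 + \frac{-9 - -240}{3 - 60}} = \sqrt{-11902 + \frac{-9 + 240}{-57}} = \sqrt{-11902 - \frac{77}{19}} = \sqrt{- \frac{226215}{19}} = \frac{3 i \sqrt{477565}}{19}$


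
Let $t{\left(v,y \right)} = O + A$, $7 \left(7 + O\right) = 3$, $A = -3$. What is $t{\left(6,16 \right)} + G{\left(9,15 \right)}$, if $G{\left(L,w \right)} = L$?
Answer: $- \frac{4}{7} \approx -0.57143$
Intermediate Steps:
$O = - \frac{46}{7}$ ($O = -7 + \frac{1}{7} \cdot 3 = -7 + \frac{3}{7} = - \frac{46}{7} \approx -6.5714$)
$t{\left(v,y \right)} = - \frac{67}{7}$ ($t{\left(v,y \right)} = - \frac{46}{7} - 3 = - \frac{67}{7}$)
$t{\left(6,16 \right)} + G{\left(9,15 \right)} = - \frac{67}{7} + 9 = - \frac{4}{7}$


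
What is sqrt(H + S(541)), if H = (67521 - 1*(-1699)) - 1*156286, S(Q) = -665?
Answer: I*sqrt(87731) ≈ 296.19*I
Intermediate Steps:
H = -87066 (H = (67521 + 1699) - 156286 = 69220 - 156286 = -87066)
sqrt(H + S(541)) = sqrt(-87066 - 665) = sqrt(-87731) = I*sqrt(87731)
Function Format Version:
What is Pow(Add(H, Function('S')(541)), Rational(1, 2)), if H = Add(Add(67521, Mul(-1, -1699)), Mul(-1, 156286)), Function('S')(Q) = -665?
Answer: Mul(I, Pow(87731, Rational(1, 2))) ≈ Mul(296.19, I)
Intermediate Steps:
H = -87066 (H = Add(Add(67521, 1699), -156286) = Add(69220, -156286) = -87066)
Pow(Add(H, Function('S')(541)), Rational(1, 2)) = Pow(Add(-87066, -665), Rational(1, 2)) = Pow(-87731, Rational(1, 2)) = Mul(I, Pow(87731, Rational(1, 2)))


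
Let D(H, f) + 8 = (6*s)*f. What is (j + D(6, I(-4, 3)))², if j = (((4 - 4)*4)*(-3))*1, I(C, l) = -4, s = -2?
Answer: 1600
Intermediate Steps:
D(H, f) = -8 - 12*f (D(H, f) = -8 + (6*(-2))*f = -8 - 12*f)
j = 0 (j = ((0*4)*(-3))*1 = (0*(-3))*1 = 0*1 = 0)
(j + D(6, I(-4, 3)))² = (0 + (-8 - 12*(-4)))² = (0 + (-8 + 48))² = (0 + 40)² = 40² = 1600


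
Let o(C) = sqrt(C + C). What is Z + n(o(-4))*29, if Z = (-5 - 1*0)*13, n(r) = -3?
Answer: -152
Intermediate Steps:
o(C) = sqrt(2)*sqrt(C) (o(C) = sqrt(2*C) = sqrt(2)*sqrt(C))
Z = -65 (Z = (-5 + 0)*13 = -5*13 = -65)
Z + n(o(-4))*29 = -65 - 3*29 = -65 - 87 = -152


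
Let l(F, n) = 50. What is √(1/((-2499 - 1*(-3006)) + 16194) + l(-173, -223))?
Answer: √13946186751/16701 ≈ 7.0711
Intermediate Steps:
√(1/((-2499 - 1*(-3006)) + 16194) + l(-173, -223)) = √(1/((-2499 - 1*(-3006)) + 16194) + 50) = √(1/((-2499 + 3006) + 16194) + 50) = √(1/(507 + 16194) + 50) = √(1/16701 + 50) = √(835051/16701) = √13946186751/16701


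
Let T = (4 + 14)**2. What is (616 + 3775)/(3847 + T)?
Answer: 4391/4171 ≈ 1.0527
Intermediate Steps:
T = 324 (T = 18**2 = 324)
(616 + 3775)/(3847 + T) = (616 + 3775)/(3847 + 324) = 4391/4171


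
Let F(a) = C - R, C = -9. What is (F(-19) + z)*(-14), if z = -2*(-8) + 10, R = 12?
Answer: -70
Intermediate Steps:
z = 26 (z = 16 + 10 = 26)
F(a) = -21 (F(a) = -9 - 1*12 = -9 - 12 = -21)
(F(-19) + z)*(-14) = (-21 + 26)*(-14) = 5*(-14) = -70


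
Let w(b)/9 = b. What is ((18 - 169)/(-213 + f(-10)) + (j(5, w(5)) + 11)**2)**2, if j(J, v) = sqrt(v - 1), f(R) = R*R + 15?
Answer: 470901825/9604 + 718124*sqrt(11)/49 ≈ 97639.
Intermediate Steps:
f(R) = 15 + R**2 (f(R) = R**2 + 15 = 15 + R**2)
w(b) = 9*b
j(J, v) = sqrt(-1 + v)
((18 - 169)/(-213 + f(-10)) + (j(5, w(5)) + 11)**2)**2 = ((18 - 169)/(-213 + (15 + (-10)**2)) + (sqrt(-1 + 9*5) + 11)**2)**2 = (-151/(-213 + (15 + 100)) + (sqrt(-1 + 45) + 11)**2)**2 = (-151/(-213 + 115) + (sqrt(44) + 11)**2)**2 = (-151/(-98) + (2*sqrt(11) + 11)**2)**2 = (-151*(-1/98) + (11 + 2*sqrt(11))**2)**2 = (151/98 + (11 + 2*sqrt(11))**2)**2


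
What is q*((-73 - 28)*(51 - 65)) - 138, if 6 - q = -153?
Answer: 224688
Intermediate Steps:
q = 159 (q = 6 - 1*(-153) = 6 + 153 = 159)
q*((-73 - 28)*(51 - 65)) - 138 = 159*((-73 - 28)*(51 - 65)) - 138 = 159*(-101*(-14)) - 138 = 159*1414 - 138 = 224826 - 138 = 224688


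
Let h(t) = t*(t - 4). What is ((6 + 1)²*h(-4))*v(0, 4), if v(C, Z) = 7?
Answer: 10976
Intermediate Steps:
h(t) = t*(-4 + t)
((6 + 1)²*h(-4))*v(0, 4) = ((6 + 1)²*(-4*(-4 - 4)))*7 = (7²*(-4*(-8)))*7 = (49*32)*7 = 1568*7 = 10976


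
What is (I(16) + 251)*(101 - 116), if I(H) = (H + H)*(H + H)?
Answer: -19125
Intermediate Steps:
I(H) = 4*H² (I(H) = (2*H)*(2*H) = 4*H²)
(I(16) + 251)*(101 - 116) = (4*16² + 251)*(101 - 116) = (4*256 + 251)*(-15) = (1024 + 251)*(-15) = 1275*(-15) = -19125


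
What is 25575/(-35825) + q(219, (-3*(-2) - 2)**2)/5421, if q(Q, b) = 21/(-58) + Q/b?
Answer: -854778891/1201495984 ≈ -0.71143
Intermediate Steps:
q(Q, b) = -21/58 + Q/b (q(Q, b) = 21*(-1/58) + Q/b = -21/58 + Q/b)
25575/(-35825) + q(219, (-3*(-2) - 2)**2)/5421 = 25575/(-35825) + (-21/58 + 219/((-3*(-2) - 2)**2))/5421 = 25575*(-1/35825) + (-21/58 + 219/((6 - 2)**2))*(1/5421) = -1023/1433 + (-21/58 + 219/(4**2))*(1/5421) = -1023/1433 + (-21/58 + 219/16)*(1/5421) = -1023/1433 + (6183/464)*(1/5421) = -1023/1433 + 2061/838448 = -854778891/1201495984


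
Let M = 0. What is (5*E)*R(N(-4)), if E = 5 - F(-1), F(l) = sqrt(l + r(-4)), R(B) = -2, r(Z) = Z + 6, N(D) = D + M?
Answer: -40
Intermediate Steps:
N(D) = D (N(D) = D + 0 = D)
r(Z) = 6 + Z
F(l) = sqrt(2 + l) (F(l) = sqrt(l + (6 - 4)) = sqrt(l + 2) = sqrt(2 + l))
E = 4 (E = 5 - sqrt(2 - 1) = 5 - sqrt(1) = 5 - 1*1 = 5 - 1 = 4)
(5*E)*R(N(-4)) = (5*4)*(-2) = 20*(-2) = -40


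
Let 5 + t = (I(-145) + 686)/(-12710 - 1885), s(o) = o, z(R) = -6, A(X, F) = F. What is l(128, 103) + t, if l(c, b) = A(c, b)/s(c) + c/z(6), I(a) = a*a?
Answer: -50470603/1868160 ≈ -27.016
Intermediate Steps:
I(a) = a**2
l(c, b) = -c/6 + b/c (l(c, b) = b/c + c/(-6) = b/c + c*(-1/6) = b/c - c/6 = -c/6 + b/c)
t = -31562/4865 (t = -5 + ((-145)**2 + 686)/(-12710 - 1885) = -5 + (21025 + 686)/(-14595) = -5 + 21711*(-1/14595) = -5 - 7237/4865 = -31562/4865 ≈ -6.4876)
l(128, 103) + t = (-1/6*128 + 103/128) - 31562/4865 = (-64/3 + 103*(1/128)) - 31562/4865 = (-64/3 + 103/128) - 31562/4865 = -7883/384 - 31562/4865 = -50470603/1868160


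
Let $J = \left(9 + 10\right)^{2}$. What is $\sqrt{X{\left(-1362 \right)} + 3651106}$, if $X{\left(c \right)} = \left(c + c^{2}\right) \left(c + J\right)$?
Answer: $4 i \sqrt{115742786} \approx 43034.0 i$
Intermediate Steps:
$J = 361$ ($J = 19^{2} = 361$)
$X{\left(c \right)} = \left(361 + c\right) \left(c + c^{2}\right)$ ($X{\left(c \right)} = \left(c + c^{2}\right) \left(c + 361\right) = \left(c + c^{2}\right) \left(361 + c\right) = \left(361 + c\right) \left(c + c^{2}\right)$)
$\sqrt{X{\left(-1362 \right)} + 3651106} = \sqrt{- 1362 \left(361 + \left(-1362\right)^{2} + 362 \left(-1362\right)\right) + 3651106} = \sqrt{- 1362 \left(361 + 1855044 - 493044\right) + 3651106} = \sqrt{\left(-1362\right) 1362361 + 3651106} = \sqrt{-1855535682 + 3651106} = \sqrt{-1851884576} = 4 i \sqrt{115742786}$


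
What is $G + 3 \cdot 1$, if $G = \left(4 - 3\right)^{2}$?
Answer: $4$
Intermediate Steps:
$G = 1$ ($G = 1^{2} = 1$)
$G + 3 \cdot 1 = 1 + 3 \cdot 1 = 1 + 3 = 4$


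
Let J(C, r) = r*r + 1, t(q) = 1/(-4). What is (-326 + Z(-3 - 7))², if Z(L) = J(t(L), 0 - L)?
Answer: 50625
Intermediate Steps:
t(q) = -¼
J(C, r) = 1 + r² (J(C, r) = r² + 1 = 1 + r²)
Z(L) = 1 + L² (Z(L) = 1 + (0 - L)² = 1 + (-L)² = 1 + L²)
(-326 + Z(-3 - 7))² = (-326 + (1 + (-3 - 7)²))² = (-326 + (1 + (-10)²))² = (-326 + (1 + 100))² = (-326 + 101)² = (-225)² = 50625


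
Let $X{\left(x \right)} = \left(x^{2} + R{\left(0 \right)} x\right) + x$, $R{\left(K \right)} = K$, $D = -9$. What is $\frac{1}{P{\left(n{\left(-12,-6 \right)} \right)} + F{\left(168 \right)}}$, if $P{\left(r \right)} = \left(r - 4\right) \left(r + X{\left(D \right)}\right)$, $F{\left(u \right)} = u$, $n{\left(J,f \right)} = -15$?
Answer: $- \frac{1}{915} \approx -0.0010929$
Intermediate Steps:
$X{\left(x \right)} = x + x^{2}$ ($X{\left(x \right)} = \left(x^{2} + 0 x\right) + x = \left(x^{2} + 0\right) + x = x^{2} + x = x + x^{2}$)
$P{\left(r \right)} = \left(-4 + r\right) \left(72 + r\right)$ ($P{\left(r \right)} = \left(r - 4\right) \left(r - 9 \left(1 - 9\right)\right) = \left(-4 + r\right) \left(r - -72\right) = \left(-4 + r\right) \left(r + 72\right) = \left(-4 + r\right) \left(72 + r\right)$)
$\frac{1}{P{\left(n{\left(-12,-6 \right)} \right)} + F{\left(168 \right)}} = \frac{1}{\left(-288 + \left(-15\right)^{2} + 68 \left(-15\right)\right) + 168} = \frac{1}{\left(-288 + 225 - 1020\right) + 168} = \frac{1}{-1083 + 168} = \frac{1}{-915} = - \frac{1}{915}$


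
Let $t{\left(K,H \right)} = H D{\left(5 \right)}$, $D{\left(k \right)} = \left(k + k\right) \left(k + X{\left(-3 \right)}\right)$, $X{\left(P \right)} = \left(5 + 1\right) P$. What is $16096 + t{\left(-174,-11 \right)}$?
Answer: $17526$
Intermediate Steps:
$X{\left(P \right)} = 6 P$
$D{\left(k \right)} = 2 k \left(-18 + k\right)$ ($D{\left(k \right)} = \left(k + k\right) \left(k + 6 \left(-3\right)\right) = 2 k \left(k - 18\right) = 2 k \left(-18 + k\right)$)
$t{\left(K,H \right)} = - 130 H$ ($t{\left(K,H \right)} = H 2 \cdot 5 \left(-18 + 5\right) = H 2 \cdot 5 \left(-13\right) = H \left(-130\right) = - 130 H$)
$16096 + t{\left(-174,-11 \right)} = 16096 - -1430 = 16096 + 1430 = 17526$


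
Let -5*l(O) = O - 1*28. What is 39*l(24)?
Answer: 156/5 ≈ 31.200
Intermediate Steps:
l(O) = 28/5 - O/5 (l(O) = -(O - 1*28)/5 = -(O - 28)/5 = -(-28 + O)/5 = 28/5 - O/5)
39*l(24) = 39*(28/5 - ⅕*24) = 39*(28/5 - 24/5) = 39*(⅘) = 156/5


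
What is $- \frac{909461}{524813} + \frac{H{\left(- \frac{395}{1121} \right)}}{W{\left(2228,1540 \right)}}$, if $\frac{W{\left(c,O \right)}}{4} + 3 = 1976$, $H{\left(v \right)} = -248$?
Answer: $- \frac{1826904959}{1035456049} \approx -1.7643$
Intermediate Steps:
$W{\left(c,O \right)} = 7892$ ($W{\left(c,O \right)} = -12 + 4 \cdot 1976 = -12 + 7904 = 7892$)
$- \frac{909461}{524813} + \frac{H{\left(- \frac{395}{1121} \right)}}{W{\left(2228,1540 \right)}} = - \frac{909461}{524813} - \frac{248}{7892} = \left(-909461\right) \frac{1}{524813} - \frac{62}{1973} = - \frac{909461}{524813} - \frac{62}{1973} = - \frac{1826904959}{1035456049}$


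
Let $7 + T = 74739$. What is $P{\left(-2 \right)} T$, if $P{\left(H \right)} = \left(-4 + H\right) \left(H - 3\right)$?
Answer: $2241960$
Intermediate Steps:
$P{\left(H \right)} = \left(-4 + H\right) \left(-3 + H\right)$
$T = 74732$ ($T = -7 + 74739 = 74732$)
$P{\left(-2 \right)} T = \left(12 + \left(-2\right)^{2} - -14\right) 74732 = \left(12 + 4 + 14\right) 74732 = 30 \cdot 74732 = 2241960$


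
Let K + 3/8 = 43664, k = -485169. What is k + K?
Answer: -3532043/8 ≈ -4.4151e+5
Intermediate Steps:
K = 349309/8 (K = -3/8 + 43664 = 349309/8 ≈ 43664.)
k + K = -485169 + 349309/8 = -3532043/8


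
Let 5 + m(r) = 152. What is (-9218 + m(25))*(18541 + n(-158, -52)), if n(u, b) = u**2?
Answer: -394633855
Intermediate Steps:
m(r) = 147 (m(r) = -5 + 152 = 147)
(-9218 + m(25))*(18541 + n(-158, -52)) = (-9218 + 147)*(18541 + (-158)**2) = -9071*(18541 + 24964) = -9071*43505 = -394633855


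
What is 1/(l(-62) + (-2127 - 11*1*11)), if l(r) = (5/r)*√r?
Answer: -139376/313317273 + 5*I*√62/313317273 ≈ -0.00044484 + 1.2566e-7*I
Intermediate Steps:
l(r) = 5/√r
1/(l(-62) + (-2127 - 11*1*11)) = 1/(5/√(-62) + (-2127 - 11*1*11)) = 1/(5*(-I*√62/62) + (-2127 - 11*11)) = 1/(-5*I*√62/62 + (-2127 - 1*121)) = 1/(-5*I*√62/62 + (-2127 - 121)) = 1/(-5*I*√62/62 - 2248) = 1/(-2248 - 5*I*√62/62)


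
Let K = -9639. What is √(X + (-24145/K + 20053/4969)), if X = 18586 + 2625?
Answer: √600913520877266303/5321799 ≈ 145.66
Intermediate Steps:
X = 21211
√(X + (-24145/K + 20053/4969)) = √(21211 + (-24145/(-9639) + 20053/4969)) = √(21211 + (-24145*(-1/9639) + 20053*(1/4969))) = √(21211 + (24145/9639 + 20053/4969)) = √(21211 + 313267372/47896191) = √(1016239374673/47896191) = √600913520877266303/5321799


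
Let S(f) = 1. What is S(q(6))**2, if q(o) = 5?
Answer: 1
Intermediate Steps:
S(q(6))**2 = 1**2 = 1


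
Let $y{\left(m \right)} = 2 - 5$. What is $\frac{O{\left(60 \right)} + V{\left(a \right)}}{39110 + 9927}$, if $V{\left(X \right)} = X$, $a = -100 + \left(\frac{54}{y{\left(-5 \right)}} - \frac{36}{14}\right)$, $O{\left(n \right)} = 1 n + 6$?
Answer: $- \frac{382}{343259} \approx -0.0011129$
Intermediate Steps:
$y{\left(m \right)} = -3$ ($y{\left(m \right)} = 2 - 5 = -3$)
$O{\left(n \right)} = 6 + n$ ($O{\left(n \right)} = n + 6 = 6 + n$)
$a = - \frac{844}{7}$ ($a = -100 + \left(\frac{54}{-3} - \frac{36}{14}\right) = -100 + \left(54 \left(- \frac{1}{3}\right) - \frac{18}{7}\right) = -100 - \frac{144}{7} = - \frac{844}{7} \approx -120.57$)
$\frac{O{\left(60 \right)} + V{\left(a \right)}}{39110 + 9927} = \frac{\left(6 + 60\right) - \frac{844}{7}}{39110 + 9927} = \frac{66 - \frac{844}{7}}{49037} = \left(- \frac{382}{7}\right) \frac{1}{49037} = - \frac{382}{343259}$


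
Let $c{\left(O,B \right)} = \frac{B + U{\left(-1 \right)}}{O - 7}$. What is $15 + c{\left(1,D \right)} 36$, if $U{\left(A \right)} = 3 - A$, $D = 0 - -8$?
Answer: $-57$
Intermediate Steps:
$D = 8$ ($D = 0 + 8 = 8$)
$c{\left(O,B \right)} = \frac{4 + B}{-7 + O}$ ($c{\left(O,B \right)} = \frac{B + \left(3 - -1\right)}{O - 7} = \frac{B + \left(3 + 1\right)}{-7 + O} = \frac{B + 4}{-7 + O} = \frac{4 + B}{-7 + O}$)
$15 + c{\left(1,D \right)} 36 = 15 + \frac{4 + 8}{-7 + 1} \cdot 36 = 15 + \frac{1}{-6} \cdot 12 \cdot 36 = 15 + \left(- \frac{1}{6}\right) 12 \cdot 36 = 15 - 72 = -57$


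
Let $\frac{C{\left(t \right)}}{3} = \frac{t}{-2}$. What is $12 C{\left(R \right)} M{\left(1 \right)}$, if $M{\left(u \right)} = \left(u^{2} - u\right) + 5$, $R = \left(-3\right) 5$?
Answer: $1350$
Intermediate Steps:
$R = -15$
$M{\left(u \right)} = 5 + u^{2} - u$
$C{\left(t \right)} = - \frac{3 t}{2}$ ($C{\left(t \right)} = 3 \frac{t}{-2} = 3 t \left(- \frac{1}{2}\right) = 3 \left(- \frac{t}{2}\right) = - \frac{3 t}{2}$)
$12 C{\left(R \right)} M{\left(1 \right)} = 12 \left(\left(- \frac{3}{2}\right) \left(-15\right)\right) \left(5 + 1^{2} - 1\right) = 12 \cdot \frac{45}{2} \left(5 + 1 - 1\right) = 270 \cdot 5 = 1350$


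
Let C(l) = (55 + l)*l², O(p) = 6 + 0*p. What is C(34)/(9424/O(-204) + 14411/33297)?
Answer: 1141909516/17437633 ≈ 65.485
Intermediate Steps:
O(p) = 6 (O(p) = 6 + 0 = 6)
C(l) = l²*(55 + l)
C(34)/(9424/O(-204) + 14411/33297) = (34²*(55 + 34))/(9424/6 + 14411/33297) = (1156*89)/(9424*(⅙) + 14411*(1/33297)) = 102884/(4712/3 + 14411/33297) = 102884/(17437633/11099) = 102884*(11099/17437633) = 1141909516/17437633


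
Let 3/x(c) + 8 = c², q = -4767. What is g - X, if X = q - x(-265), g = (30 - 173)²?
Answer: 1770591875/70217 ≈ 25216.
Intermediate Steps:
g = 20449 (g = (-143)² = 20449)
x(c) = 3/(-8 + c²)
X = -334724442/70217 (X = -4767 - 3/(-8 + (-265)²) = -4767 - 3/(-8 + 70225) = -4767 - 3/70217 = -334724442/70217 ≈ -4767.0)
g - X = 20449 - 1*(-334724442/70217) = 20449 + 334724442/70217 = 1770591875/70217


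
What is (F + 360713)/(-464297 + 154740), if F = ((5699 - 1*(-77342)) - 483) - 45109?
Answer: -398162/309557 ≈ -1.2862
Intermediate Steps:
F = 37449 (F = ((5699 + 77342) - 483) - 45109 = (83041 - 483) - 45109 = 82558 - 45109 = 37449)
(F + 360713)/(-464297 + 154740) = (37449 + 360713)/(-464297 + 154740) = 398162/(-309557) = 398162*(-1/309557) = -398162/309557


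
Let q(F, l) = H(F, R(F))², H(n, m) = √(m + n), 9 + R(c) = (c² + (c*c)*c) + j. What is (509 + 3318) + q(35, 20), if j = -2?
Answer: 47951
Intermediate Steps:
R(c) = -11 + c² + c³ (R(c) = -9 + ((c² + (c*c)*c) - 2) = -9 + ((c² + c²*c) - 2) = -9 + ((c² + c³) - 2) = -9 + (-2 + c² + c³) = -11 + c² + c³)
q(F, l) = -11 + F + F² + F³ (q(F, l) = (√((-11 + F² + F³) + F))² = (√(-11 + F + F² + F³))² = -11 + F + F² + F³)
(509 + 3318) + q(35, 20) = (509 + 3318) + (-11 + 35 + 35² + 35³) = 3827 + (-11 + 35 + 1225 + 42875) = 3827 + 44124 = 47951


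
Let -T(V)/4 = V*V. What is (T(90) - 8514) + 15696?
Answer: -25218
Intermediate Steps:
T(V) = -4*V² (T(V) = -4*V*V = -4*V²)
(T(90) - 8514) + 15696 = (-4*90² - 8514) + 15696 = (-4*8100 - 8514) + 15696 = (-32400 - 8514) + 15696 = -40914 + 15696 = -25218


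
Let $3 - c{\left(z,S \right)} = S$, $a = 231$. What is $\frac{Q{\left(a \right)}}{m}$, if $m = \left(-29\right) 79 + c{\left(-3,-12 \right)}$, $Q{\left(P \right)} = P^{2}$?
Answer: $- \frac{53361}{2276} \approx -23.445$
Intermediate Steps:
$c{\left(z,S \right)} = 3 - S$
$m = -2276$ ($m = \left(-29\right) 79 + \left(3 - -12\right) = -2291 + \left(3 + 12\right) = -2291 + 15 = -2276$)
$\frac{Q{\left(a \right)}}{m} = \frac{231^{2}}{-2276} = 53361 \left(- \frac{1}{2276}\right) = - \frac{53361}{2276}$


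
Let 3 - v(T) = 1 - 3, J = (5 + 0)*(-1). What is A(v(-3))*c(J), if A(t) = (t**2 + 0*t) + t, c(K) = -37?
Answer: -1110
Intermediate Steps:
J = -5 (J = 5*(-1) = -5)
v(T) = 5 (v(T) = 3 - (1 - 3) = 3 - 1*(-2) = 3 + 2 = 5)
A(t) = t + t**2 (A(t) = (t**2 + 0) + t = t**2 + t = t + t**2)
A(v(-3))*c(J) = (5*(1 + 5))*(-37) = (5*6)*(-37) = 30*(-37) = -1110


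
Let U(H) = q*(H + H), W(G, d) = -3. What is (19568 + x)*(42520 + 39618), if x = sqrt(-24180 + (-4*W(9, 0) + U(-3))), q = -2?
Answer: 1607276384 + 492828*I*sqrt(671) ≈ 1.6073e+9 + 1.2766e+7*I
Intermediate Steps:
U(H) = -4*H (U(H) = -2*(H + H) = -4*H)
x = 6*I*sqrt(671) (x = sqrt(-24180 + (-4*(-3) - 4*(-3))) = sqrt(-24180 + (12 + 12)) = sqrt(-24180 + 24) = sqrt(-24156) = 6*I*sqrt(671) ≈ 155.42*I)
(19568 + x)*(42520 + 39618) = (19568 + 6*I*sqrt(671))*(42520 + 39618) = (19568 + 6*I*sqrt(671))*82138 = 1607276384 + 492828*I*sqrt(671)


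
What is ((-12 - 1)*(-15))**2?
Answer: 38025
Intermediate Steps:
((-12 - 1)*(-15))**2 = (-13*(-15))**2 = 195**2 = 38025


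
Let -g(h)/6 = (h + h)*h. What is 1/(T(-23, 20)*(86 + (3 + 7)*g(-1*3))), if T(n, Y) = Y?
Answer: -1/19880 ≈ -5.0302e-5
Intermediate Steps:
g(h) = -12*h**2 (g(h) = -6*(h + h)*h = -6*2*h*h = -12*h**2)
1/(T(-23, 20)*(86 + (3 + 7)*g(-1*3))) = 1/(20*(86 + (3 + 7)*(-12*(-1*3)**2))) = 1/(20*(86 + 10*(-12*(-3)**2))) = 1/(20*(86 + 10*(-12*9))) = 1/(20*(86 + 10*(-108))) = 1/(20*(86 - 1080)) = 1/(20*(-994)) = 1/(-19880) = -1/19880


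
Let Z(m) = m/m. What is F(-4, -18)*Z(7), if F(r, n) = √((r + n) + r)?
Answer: I*√26 ≈ 5.099*I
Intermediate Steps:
Z(m) = 1
F(r, n) = √(n + 2*r) (F(r, n) = √((n + r) + r) = √(n + 2*r))
F(-4, -18)*Z(7) = √(-18 + 2*(-4))*1 = √(-18 - 8)*1 = √(-26)*1 = (I*√26)*1 = I*√26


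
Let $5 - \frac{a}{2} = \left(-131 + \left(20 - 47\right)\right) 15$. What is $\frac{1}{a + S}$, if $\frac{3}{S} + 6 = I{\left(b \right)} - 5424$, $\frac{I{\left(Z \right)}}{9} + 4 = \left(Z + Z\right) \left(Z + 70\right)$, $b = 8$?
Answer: $\frac{1922}{9129501} \approx 0.00021053$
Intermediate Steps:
$I{\left(Z \right)} = -36 + 18 Z \left(70 + Z\right)$ ($I{\left(Z \right)} = -36 + 9 \left(Z + Z\right) \left(Z + 70\right) = -36 + 9 \cdot 2 Z \left(70 + Z\right) = -36 + 18 Z \left(70 + Z\right)$)
$a = 4750$ ($a = 10 - 2 \left(-131 + \left(20 - 47\right)\right) 15 = 10 - 2 \left(-131 - 27\right) 15 = 10 - 2 \left(\left(-158\right) 15\right) = 10 - -4740 = 10 + 4740 = 4750$)
$S = \frac{1}{1922}$ ($S = \frac{3}{-6 + \left(\left(-36 + 18 \cdot 8^{2} + 1260 \cdot 8\right) - 5424\right)} = \frac{3}{-6 + \left(\left(-36 + 18 \cdot 64 + 10080\right) - 5424\right)} = \frac{3}{-6 + \left(\left(-36 + 1152 + 10080\right) - 5424\right)} = \frac{3}{-6 + \left(11196 - 5424\right)} = \frac{3}{-6 + 5772} = \frac{3}{5766} = 3 \cdot \frac{1}{5766} = \frac{1}{1922} \approx 0.00052029$)
$\frac{1}{a + S} = \frac{1}{4750 + \frac{1}{1922}} = \frac{1}{\frac{9129501}{1922}} = \frac{1922}{9129501}$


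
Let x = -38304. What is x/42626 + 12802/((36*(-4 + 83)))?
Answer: 109190369/30307086 ≈ 3.6028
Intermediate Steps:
x/42626 + 12802/((36*(-4 + 83))) = -38304/42626 + 12802/((36*(-4 + 83))) = -38304*1/42626 + 12802/((36*79)) = -19152/21313 + 12802/2844 = -19152/21313 + 12802*(1/2844) = -19152/21313 + 6401/1422 = 109190369/30307086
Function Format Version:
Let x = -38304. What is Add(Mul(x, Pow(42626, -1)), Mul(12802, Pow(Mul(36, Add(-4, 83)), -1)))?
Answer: Rational(109190369, 30307086) ≈ 3.6028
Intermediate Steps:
Add(Mul(x, Pow(42626, -1)), Mul(12802, Pow(Mul(36, Add(-4, 83)), -1))) = Add(Mul(-38304, Pow(42626, -1)), Mul(12802, Pow(Mul(36, Add(-4, 83)), -1))) = Add(Mul(-38304, Rational(1, 42626)), Mul(12802, Pow(Mul(36, 79), -1))) = Add(Rational(-19152, 21313), Mul(12802, Pow(2844, -1))) = Add(Rational(-19152, 21313), Mul(12802, Rational(1, 2844))) = Add(Rational(-19152, 21313), Rational(6401, 1422)) = Rational(109190369, 30307086)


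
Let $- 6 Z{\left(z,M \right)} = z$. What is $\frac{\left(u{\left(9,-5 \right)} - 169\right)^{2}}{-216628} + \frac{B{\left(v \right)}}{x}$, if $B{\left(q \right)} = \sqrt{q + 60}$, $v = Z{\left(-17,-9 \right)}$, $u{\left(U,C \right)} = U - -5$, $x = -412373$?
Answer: $- \frac{775}{6988} - \frac{\sqrt{2262}}{2474238} \approx -0.11092$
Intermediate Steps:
$u{\left(U,C \right)} = 5 + U$ ($u{\left(U,C \right)} = U + 5 = 5 + U$)
$Z{\left(z,M \right)} = - \frac{z}{6}$
$v = \frac{17}{6}$ ($v = \left(- \frac{1}{6}\right) \left(-17\right) = \frac{17}{6} \approx 2.8333$)
$B{\left(q \right)} = \sqrt{60 + q}$
$\frac{\left(u{\left(9,-5 \right)} - 169\right)^{2}}{-216628} + \frac{B{\left(v \right)}}{x} = \frac{\left(\left(5 + 9\right) - 169\right)^{2}}{-216628} + \frac{\sqrt{60 + \frac{17}{6}}}{-412373} = \left(14 - 169\right)^{2} \left(- \frac{1}{216628}\right) + \sqrt{\frac{377}{6}} \left(- \frac{1}{412373}\right) = \left(-155\right)^{2} \left(- \frac{1}{216628}\right) + \frac{\sqrt{2262}}{6} \left(- \frac{1}{412373}\right) = 24025 \left(- \frac{1}{216628}\right) - \frac{\sqrt{2262}}{2474238} = - \frac{775}{6988} - \frac{\sqrt{2262}}{2474238}$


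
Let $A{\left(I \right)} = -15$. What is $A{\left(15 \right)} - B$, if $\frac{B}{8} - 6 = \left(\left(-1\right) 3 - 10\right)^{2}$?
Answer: $-1415$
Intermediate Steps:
$B = 1400$ ($B = 48 + 8 \left(\left(-1\right) 3 - 10\right)^{2} = 48 + 8 \left(-3 - 10\right)^{2} = 48 + 8 \left(-13\right)^{2} = 48 + 8 \cdot 169 = 48 + 1352 = 1400$)
$A{\left(15 \right)} - B = -15 - 1400 = -1415$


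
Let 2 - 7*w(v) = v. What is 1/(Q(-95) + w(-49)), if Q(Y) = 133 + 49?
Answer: 7/1325 ≈ 0.0052830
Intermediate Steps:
w(v) = 2/7 - v/7
Q(Y) = 182
1/(Q(-95) + w(-49)) = 1/(182 + (2/7 - ⅐*(-49))) = 1/(182 + (2/7 + 7)) = 1/(182 + 51/7) = 1/(1325/7) = 7/1325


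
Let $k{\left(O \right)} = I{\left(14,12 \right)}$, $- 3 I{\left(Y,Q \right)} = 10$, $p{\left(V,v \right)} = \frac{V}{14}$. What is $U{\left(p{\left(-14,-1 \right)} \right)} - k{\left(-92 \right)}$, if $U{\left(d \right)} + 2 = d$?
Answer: $\frac{1}{3} \approx 0.33333$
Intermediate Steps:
$p{\left(V,v \right)} = \frac{V}{14}$ ($p{\left(V,v \right)} = V \frac{1}{14} = \frac{V}{14}$)
$I{\left(Y,Q \right)} = - \frac{10}{3}$ ($I{\left(Y,Q \right)} = \left(- \frac{1}{3}\right) 10 = - \frac{10}{3}$)
$U{\left(d \right)} = -2 + d$
$k{\left(O \right)} = - \frac{10}{3}$
$U{\left(p{\left(-14,-1 \right)} \right)} - k{\left(-92 \right)} = \left(-2 + \frac{1}{14} \left(-14\right)\right) - - \frac{10}{3} = \left(-2 - 1\right) + \frac{10}{3} = -3 + \frac{10}{3} = \frac{1}{3}$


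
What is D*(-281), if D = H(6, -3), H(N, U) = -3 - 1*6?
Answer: 2529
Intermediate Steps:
H(N, U) = -9 (H(N, U) = -3 - 6 = -9)
D = -9
D*(-281) = -9*(-281) = 2529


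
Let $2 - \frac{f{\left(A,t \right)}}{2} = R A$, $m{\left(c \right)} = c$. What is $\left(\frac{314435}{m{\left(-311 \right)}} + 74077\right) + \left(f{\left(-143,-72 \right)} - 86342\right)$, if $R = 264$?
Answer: $\frac{19354138}{311} \approx 62232.0$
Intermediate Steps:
$f{\left(A,t \right)} = 4 - 528 A$ ($f{\left(A,t \right)} = 4 - 2 \cdot 264 A = 4 - 528 A$)
$\left(\frac{314435}{m{\left(-311 \right)}} + 74077\right) + \left(f{\left(-143,-72 \right)} - 86342\right) = \left(\frac{314435}{-311} + 74077\right) + \left(\left(4 - -75504\right) - 86342\right) = \left(314435 \left(- \frac{1}{311}\right) + 74077\right) + \left(\left(4 + 75504\right) - 86342\right) = \left(- \frac{314435}{311} + 74077\right) + \left(75508 - 86342\right) = \frac{22723512}{311} - 10834 = \frac{19354138}{311}$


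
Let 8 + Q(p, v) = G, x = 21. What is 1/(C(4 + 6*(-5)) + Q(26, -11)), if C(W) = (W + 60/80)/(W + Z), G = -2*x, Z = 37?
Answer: -44/2301 ≈ -0.019122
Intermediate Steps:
G = -42 (G = -2*21 = -42)
Q(p, v) = -50 (Q(p, v) = -8 - 42 = -50)
C(W) = (¾ + W)/(37 + W) (C(W) = (W + 60/80)/(W + 37) = (W + 60*(1/80))/(37 + W) = (W + ¾)/(37 + W) = (¾ + W)/(37 + W))
1/(C(4 + 6*(-5)) + Q(26, -11)) = 1/((¾ + (4 + 6*(-5)))/(37 + (4 + 6*(-5))) - 50) = 1/((¾ + (4 - 30))/(37 + (4 - 30)) - 50) = 1/((¾ - 26)/(37 - 26) - 50) = 1/(-101/4/11 - 50) = 1/((1/11)*(-101/4) - 50) = 1/(-101/44 - 50) = 1/(-2301/44) = -44/2301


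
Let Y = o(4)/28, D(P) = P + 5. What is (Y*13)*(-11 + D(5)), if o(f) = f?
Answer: -13/7 ≈ -1.8571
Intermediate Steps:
D(P) = 5 + P
Y = ⅐ (Y = 4/28 = 4*(1/28) = ⅐ ≈ 0.14286)
(Y*13)*(-11 + D(5)) = ((⅐)*13)*(-11 + (5 + 5)) = 13*(-11 + 10)/7 = (13/7)*(-1) = -13/7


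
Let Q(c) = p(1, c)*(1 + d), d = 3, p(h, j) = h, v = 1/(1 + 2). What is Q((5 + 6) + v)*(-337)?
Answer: -1348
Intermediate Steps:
v = ⅓ (v = 1/3 = ⅓ ≈ 0.33333)
Q(c) = 4 (Q(c) = 1*(1 + 3) = 1*4 = 4)
Q((5 + 6) + v)*(-337) = 4*(-337) = -1348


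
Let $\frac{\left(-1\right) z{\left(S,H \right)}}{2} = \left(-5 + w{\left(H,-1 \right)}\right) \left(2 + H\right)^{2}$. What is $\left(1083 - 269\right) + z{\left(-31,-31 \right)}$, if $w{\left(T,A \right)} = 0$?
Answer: $9224$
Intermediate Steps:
$z{\left(S,H \right)} = 10 \left(2 + H\right)^{2}$ ($z{\left(S,H \right)} = - 2 \left(-5 + 0\right) \left(2 + H\right)^{2} = - 2 \left(- 5 \left(2 + H\right)^{2}\right) = 10 \left(2 + H\right)^{2}$)
$\left(1083 - 269\right) + z{\left(-31,-31 \right)} = \left(1083 - 269\right) + 10 \left(2 - 31\right)^{2} = 814 + 10 \left(-29\right)^{2} = 814 + 10 \cdot 841 = 814 + 8410 = 9224$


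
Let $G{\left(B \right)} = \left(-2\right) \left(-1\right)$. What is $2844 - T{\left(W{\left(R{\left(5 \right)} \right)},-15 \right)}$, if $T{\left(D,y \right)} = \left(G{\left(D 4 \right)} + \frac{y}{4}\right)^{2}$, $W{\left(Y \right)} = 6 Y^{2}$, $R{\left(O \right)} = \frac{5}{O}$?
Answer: $\frac{45455}{16} \approx 2840.9$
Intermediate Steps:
$G{\left(B \right)} = 2$
$T{\left(D,y \right)} = \left(2 + \frac{y}{4}\right)^{2}$
$2844 - T{\left(W{\left(R{\left(5 \right)} \right)},-15 \right)} = 2844 - \frac{\left(8 - 15\right)^{2}}{16} = 2844 - \frac{\left(-7\right)^{2}}{16} = 2844 - \frac{1}{16} \cdot 49 = 2844 - \frac{49}{16} = \frac{45455}{16}$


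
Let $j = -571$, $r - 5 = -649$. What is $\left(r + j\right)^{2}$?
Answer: $1476225$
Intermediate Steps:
$r = -644$ ($r = 5 - 649 = -644$)
$\left(r + j\right)^{2} = \left(-644 - 571\right)^{2} = \left(-1215\right)^{2} = 1476225$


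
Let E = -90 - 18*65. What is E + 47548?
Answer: 46288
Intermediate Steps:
E = -1260 (E = -90 - 1170 = -1260)
E + 47548 = -1260 + 47548 = 46288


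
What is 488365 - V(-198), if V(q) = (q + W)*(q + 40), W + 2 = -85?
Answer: 443335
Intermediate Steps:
W = -87 (W = -2 - 85 = -87)
V(q) = (-87 + q)*(40 + q) (V(q) = (q - 87)*(q + 40) = (-87 + q)*(40 + q))
488365 - V(-198) = 488365 - (-3480 + (-198)**2 - 47*(-198)) = 488365 - (-3480 + 39204 + 9306) = 488365 - 1*45030 = 488365 - 45030 = 443335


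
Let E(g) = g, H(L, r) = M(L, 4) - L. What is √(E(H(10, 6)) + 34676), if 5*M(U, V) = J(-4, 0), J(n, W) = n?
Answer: √866630/5 ≈ 186.19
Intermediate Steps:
M(U, V) = -⅘ (M(U, V) = (⅕)*(-4) = -⅘)
H(L, r) = -⅘ - L
√(E(H(10, 6)) + 34676) = √((-⅘ - 1*10) + 34676) = √((-⅘ - 10) + 34676) = √(-54/5 + 34676) = √(173326/5) = √866630/5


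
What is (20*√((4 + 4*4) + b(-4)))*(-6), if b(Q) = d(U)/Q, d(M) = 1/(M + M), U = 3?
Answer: -10*√2874 ≈ -536.10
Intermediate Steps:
d(M) = 1/(2*M)
b(Q) = 1/(6*Q) (b(Q) = ((½)/3)/Q = ((½)*(⅓))/Q = 1/(6*Q))
(20*√((4 + 4*4) + b(-4)))*(-6) = (20*√((4 + 4*4) + (⅙)/(-4)))*(-6) = (20*√((4 + 16) + (⅙)*(-¼)))*(-6) = (20*√(20 - 1/24))*(-6) = (20*√(479/24))*(-6) = (20*(√2874/12))*(-6) = (5*√2874/3)*(-6) = -10*√2874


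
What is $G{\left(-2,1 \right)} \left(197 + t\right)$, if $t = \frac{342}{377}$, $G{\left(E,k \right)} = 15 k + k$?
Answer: $\frac{1193776}{377} \approx 3166.5$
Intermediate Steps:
$G{\left(E,k \right)} = 16 k$
$t = \frac{342}{377}$ ($t = 342 \cdot \frac{1}{377} = \frac{342}{377} \approx 0.90716$)
$G{\left(-2,1 \right)} \left(197 + t\right) = 16 \cdot 1 \left(197 + \frac{342}{377}\right) = 16 \cdot \frac{74611}{377} = \frac{1193776}{377}$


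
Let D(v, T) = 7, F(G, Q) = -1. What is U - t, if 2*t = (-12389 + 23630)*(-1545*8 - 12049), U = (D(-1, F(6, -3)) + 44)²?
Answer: 274386771/2 ≈ 1.3719e+8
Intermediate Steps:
U = 2601 (U = (7 + 44)² = 51² = 2601)
t = -274381569/2 (t = ((-12389 + 23630)*(-1545*8 - 12049))/2 = (11241*(-12360 - 12049))/2 = (11241*(-24409))/2 = (½)*(-274381569) = -274381569/2 ≈ -1.3719e+8)
U - t = 2601 - 1*(-274381569/2) = 2601 + 274381569/2 = 274386771/2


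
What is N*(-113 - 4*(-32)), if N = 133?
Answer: 1995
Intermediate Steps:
N*(-113 - 4*(-32)) = 133*(-113 - 4*(-32)) = 133*(-113 + 128) = 133*15 = 1995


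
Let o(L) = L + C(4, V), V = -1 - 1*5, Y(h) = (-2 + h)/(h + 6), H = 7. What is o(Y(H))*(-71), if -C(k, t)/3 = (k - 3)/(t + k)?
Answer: -3479/26 ≈ -133.81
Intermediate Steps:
Y(h) = (-2 + h)/(6 + h)
V = -6 (V = -1 - 5 = -6)
C(k, t) = -3*(-3 + k)/(k + t) (C(k, t) = -3*(k - 3)/(t + k) = -3*(-3 + k)/(k + t))
o(L) = 3/2 + L (o(L) = L + 3*(3 - 1*4)/(4 - 6) = L + 3*(3 - 4)/(-2) = L + 3*(-½)*(-1) = L + 3/2 = 3/2 + L)
o(Y(H))*(-71) = (3/2 + (-2 + 7)/(6 + 7))*(-71) = (3/2 + 5/13)*(-71) = (49/26)*(-71) = -3479/26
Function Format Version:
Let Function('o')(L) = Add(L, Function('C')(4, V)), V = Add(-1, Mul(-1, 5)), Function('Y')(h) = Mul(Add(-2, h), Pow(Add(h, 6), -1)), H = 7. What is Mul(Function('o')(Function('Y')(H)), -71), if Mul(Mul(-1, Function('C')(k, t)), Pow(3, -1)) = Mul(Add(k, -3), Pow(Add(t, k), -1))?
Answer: Rational(-3479, 26) ≈ -133.81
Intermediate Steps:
Function('Y')(h) = Mul(Pow(Add(6, h), -1), Add(-2, h)) (Function('Y')(h) = Mul(Add(-2, h), Pow(Add(6, h), -1)) = Mul(Pow(Add(6, h), -1), Add(-2, h)))
V = -6 (V = Add(-1, -5) = -6)
Function('C')(k, t) = Mul(-3, Pow(Add(k, t), -1), Add(-3, k)) (Function('C')(k, t) = Mul(-3, Mul(Add(k, -3), Pow(Add(t, k), -1))) = Mul(-3, Mul(Add(-3, k), Pow(Add(k, t), -1))) = Mul(-3, Mul(Pow(Add(k, t), -1), Add(-3, k))) = Mul(-3, Pow(Add(k, t), -1), Add(-3, k)))
Function('o')(L) = Add(Rational(3, 2), L) (Function('o')(L) = Add(L, Mul(3, Pow(Add(4, -6), -1), Add(3, Mul(-1, 4)))) = Add(L, Mul(3, Pow(-2, -1), Add(3, -4))) = Add(L, Mul(3, Rational(-1, 2), -1)) = Add(L, Rational(3, 2)) = Add(Rational(3, 2), L))
Mul(Function('o')(Function('Y')(H)), -71) = Mul(Add(Rational(3, 2), Mul(Pow(Add(6, 7), -1), Add(-2, 7))), -71) = Mul(Add(Rational(3, 2), Mul(Pow(13, -1), 5)), -71) = Mul(Add(Rational(3, 2), Mul(Rational(1, 13), 5)), -71) = Mul(Add(Rational(3, 2), Rational(5, 13)), -71) = Mul(Rational(49, 26), -71) = Rational(-3479, 26)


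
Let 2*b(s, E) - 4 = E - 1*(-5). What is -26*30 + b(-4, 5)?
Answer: -773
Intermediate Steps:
b(s, E) = 9/2 + E/2 (b(s, E) = 2 + (E - 1*(-5))/2 = 2 + (E + 5)/2 = 2 + (5 + E)/2 = 2 + (5/2 + E/2) = 9/2 + E/2)
-26*30 + b(-4, 5) = -26*30 + (9/2 + (1/2)*5) = -780 + (9/2 + 5/2) = -780 + 7 = -773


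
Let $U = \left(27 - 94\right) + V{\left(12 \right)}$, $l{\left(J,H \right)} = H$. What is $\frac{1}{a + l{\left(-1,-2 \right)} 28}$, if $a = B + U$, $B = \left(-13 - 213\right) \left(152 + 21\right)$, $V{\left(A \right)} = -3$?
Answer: $- \frac{1}{39224} \approx -2.5495 \cdot 10^{-5}$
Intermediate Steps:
$U = -70$ ($U = \left(27 - 94\right) - 3 = -67 - 3 = -70$)
$B = -39098$ ($B = \left(-226\right) 173 = -39098$)
$a = -39168$ ($a = -39098 - 70 = -39168$)
$\frac{1}{a + l{\left(-1,-2 \right)} 28} = \frac{1}{-39168 - 56} = \frac{1}{-39224} = - \frac{1}{39224}$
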